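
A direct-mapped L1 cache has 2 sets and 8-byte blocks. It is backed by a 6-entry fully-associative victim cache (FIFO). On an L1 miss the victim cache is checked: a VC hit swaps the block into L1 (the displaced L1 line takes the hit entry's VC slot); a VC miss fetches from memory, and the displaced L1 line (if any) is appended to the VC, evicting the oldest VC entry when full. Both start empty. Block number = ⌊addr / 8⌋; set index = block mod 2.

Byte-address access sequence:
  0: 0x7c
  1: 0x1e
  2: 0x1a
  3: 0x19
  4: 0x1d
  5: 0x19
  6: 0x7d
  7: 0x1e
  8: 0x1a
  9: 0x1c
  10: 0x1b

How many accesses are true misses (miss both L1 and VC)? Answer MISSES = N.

0: 0x7c (blk 15, set 1) → MISS  vc=[]
1: 0x1e (blk 3, set 1) → MISS  vc=[15]
2: 0x1a (blk 3, set 1) → L1-HIT  vc=[15]
3: 0x19 (blk 3, set 1) → L1-HIT  vc=[15]
4: 0x1d (blk 3, set 1) → L1-HIT  vc=[15]
5: 0x19 (blk 3, set 1) → L1-HIT  vc=[15]
6: 0x7d (blk 15, set 1) → VC-HIT  vc=[3]
7: 0x1e (blk 3, set 1) → VC-HIT  vc=[15]
8: 0x1a (blk 3, set 1) → L1-HIT  vc=[15]
9: 0x1c (blk 3, set 1) → L1-HIT  vc=[15]
10: 0x1b (blk 3, set 1) → L1-HIT  vc=[15]

MISSES = 2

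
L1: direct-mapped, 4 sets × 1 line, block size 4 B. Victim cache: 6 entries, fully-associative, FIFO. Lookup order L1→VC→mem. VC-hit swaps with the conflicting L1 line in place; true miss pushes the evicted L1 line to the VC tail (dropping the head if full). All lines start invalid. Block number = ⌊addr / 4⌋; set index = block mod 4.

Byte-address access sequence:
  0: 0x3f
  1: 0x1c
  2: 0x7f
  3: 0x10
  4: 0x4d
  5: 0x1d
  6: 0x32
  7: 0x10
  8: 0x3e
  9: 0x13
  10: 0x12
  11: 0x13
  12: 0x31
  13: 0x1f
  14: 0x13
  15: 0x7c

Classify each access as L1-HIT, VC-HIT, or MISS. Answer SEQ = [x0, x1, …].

0: 0x3f (blk 15, set 3) → MISS  vc=[]
1: 0x1c (blk 7, set 3) → MISS  vc=[15]
2: 0x7f (blk 31, set 3) → MISS  vc=[15, 7]
3: 0x10 (blk 4, set 0) → MISS  vc=[15, 7]
4: 0x4d (blk 19, set 3) → MISS  vc=[15, 7, 31]
5: 0x1d (blk 7, set 3) → VC-HIT  vc=[15, 19, 31]
6: 0x32 (blk 12, set 0) → MISS  vc=[15, 19, 31, 4]
7: 0x10 (blk 4, set 0) → VC-HIT  vc=[15, 19, 31, 12]
8: 0x3e (blk 15, set 3) → VC-HIT  vc=[7, 19, 31, 12]
9: 0x13 (blk 4, set 0) → L1-HIT  vc=[7, 19, 31, 12]
10: 0x12 (blk 4, set 0) → L1-HIT  vc=[7, 19, 31, 12]
11: 0x13 (blk 4, set 0) → L1-HIT  vc=[7, 19, 31, 12]
12: 0x31 (blk 12, set 0) → VC-HIT  vc=[7, 19, 31, 4]
13: 0x1f (blk 7, set 3) → VC-HIT  vc=[15, 19, 31, 4]
14: 0x13 (blk 4, set 0) → VC-HIT  vc=[15, 19, 31, 12]
15: 0x7c (blk 31, set 3) → VC-HIT  vc=[15, 19, 7, 12]

SEQ = [MISS, MISS, MISS, MISS, MISS, VC-HIT, MISS, VC-HIT, VC-HIT, L1-HIT, L1-HIT, L1-HIT, VC-HIT, VC-HIT, VC-HIT, VC-HIT]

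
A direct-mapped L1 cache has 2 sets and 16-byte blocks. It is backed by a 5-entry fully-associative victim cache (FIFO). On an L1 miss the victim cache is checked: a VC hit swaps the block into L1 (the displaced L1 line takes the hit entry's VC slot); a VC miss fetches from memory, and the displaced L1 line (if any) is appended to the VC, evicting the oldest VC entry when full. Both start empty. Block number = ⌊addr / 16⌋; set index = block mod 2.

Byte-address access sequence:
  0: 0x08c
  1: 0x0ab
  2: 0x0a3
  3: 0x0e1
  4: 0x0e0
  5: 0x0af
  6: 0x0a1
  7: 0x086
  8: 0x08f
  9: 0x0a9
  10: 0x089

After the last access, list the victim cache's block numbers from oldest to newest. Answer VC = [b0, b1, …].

0: 0x8c (blk 8, set 0) → MISS  vc=[]
1: 0xab (blk 10, set 0) → MISS  vc=[8]
2: 0xa3 (blk 10, set 0) → L1-HIT  vc=[8]
3: 0xe1 (blk 14, set 0) → MISS  vc=[8, 10]
4: 0xe0 (blk 14, set 0) → L1-HIT  vc=[8, 10]
5: 0xaf (blk 10, set 0) → VC-HIT  vc=[8, 14]
6: 0xa1 (blk 10, set 0) → L1-HIT  vc=[8, 14]
7: 0x86 (blk 8, set 0) → VC-HIT  vc=[10, 14]
8: 0x8f (blk 8, set 0) → L1-HIT  vc=[10, 14]
9: 0xa9 (blk 10, set 0) → VC-HIT  vc=[8, 14]
10: 0x89 (blk 8, set 0) → VC-HIT  vc=[10, 14]

VC = [10, 14]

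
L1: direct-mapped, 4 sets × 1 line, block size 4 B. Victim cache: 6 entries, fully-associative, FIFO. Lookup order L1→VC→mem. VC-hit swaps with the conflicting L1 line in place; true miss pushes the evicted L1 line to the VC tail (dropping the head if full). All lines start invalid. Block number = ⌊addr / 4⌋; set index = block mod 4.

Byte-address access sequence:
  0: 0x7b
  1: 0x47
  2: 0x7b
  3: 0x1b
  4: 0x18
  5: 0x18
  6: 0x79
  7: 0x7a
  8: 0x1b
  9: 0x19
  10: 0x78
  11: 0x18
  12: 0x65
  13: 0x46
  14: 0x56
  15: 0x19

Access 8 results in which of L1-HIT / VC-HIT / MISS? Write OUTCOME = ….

OUTCOME = VC-HIT

  [0] addr=0x7b blk=30 s=2: MISS | VC []
  [1] addr=0x47 blk=17 s=1: MISS | VC []
  [2] addr=0x7b blk=30 s=2: L1-HIT | VC []
  [3] addr=0x1b blk=6 s=2: MISS | VC [30]
  [4] addr=0x18 blk=6 s=2: L1-HIT | VC [30]
  [5] addr=0x18 blk=6 s=2: L1-HIT | VC [30]
  [6] addr=0x79 blk=30 s=2: VC-HIT | VC [6]
  [7] addr=0x7a blk=30 s=2: L1-HIT | VC [6]
  [8] addr=0x1b blk=6 s=2: VC-HIT | VC [30]
  [9] addr=0x19 blk=6 s=2: L1-HIT | VC [30]
  [10] addr=0x78 blk=30 s=2: VC-HIT | VC [6]
  [11] addr=0x18 blk=6 s=2: VC-HIT | VC [30]
  [12] addr=0x65 blk=25 s=1: MISS | VC [30, 17]
  [13] addr=0x46 blk=17 s=1: VC-HIT | VC [30, 25]
  [14] addr=0x56 blk=21 s=1: MISS | VC [30, 25, 17]
  [15] addr=0x19 blk=6 s=2: L1-HIT | VC [30, 25, 17]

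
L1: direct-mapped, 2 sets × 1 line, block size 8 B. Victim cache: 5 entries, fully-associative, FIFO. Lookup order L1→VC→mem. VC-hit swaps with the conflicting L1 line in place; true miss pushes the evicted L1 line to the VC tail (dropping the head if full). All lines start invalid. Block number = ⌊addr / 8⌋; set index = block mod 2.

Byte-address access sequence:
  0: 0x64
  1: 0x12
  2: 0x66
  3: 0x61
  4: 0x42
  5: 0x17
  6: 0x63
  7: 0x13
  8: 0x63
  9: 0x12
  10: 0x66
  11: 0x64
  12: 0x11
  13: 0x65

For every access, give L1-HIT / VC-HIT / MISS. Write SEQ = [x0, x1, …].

0: 0x64 (blk 12, set 0) → MISS  vc=[]
1: 0x12 (blk 2, set 0) → MISS  vc=[12]
2: 0x66 (blk 12, set 0) → VC-HIT  vc=[2]
3: 0x61 (blk 12, set 0) → L1-HIT  vc=[2]
4: 0x42 (blk 8, set 0) → MISS  vc=[2, 12]
5: 0x17 (blk 2, set 0) → VC-HIT  vc=[8, 12]
6: 0x63 (blk 12, set 0) → VC-HIT  vc=[8, 2]
7: 0x13 (blk 2, set 0) → VC-HIT  vc=[8, 12]
8: 0x63 (blk 12, set 0) → VC-HIT  vc=[8, 2]
9: 0x12 (blk 2, set 0) → VC-HIT  vc=[8, 12]
10: 0x66 (blk 12, set 0) → VC-HIT  vc=[8, 2]
11: 0x64 (blk 12, set 0) → L1-HIT  vc=[8, 2]
12: 0x11 (blk 2, set 0) → VC-HIT  vc=[8, 12]
13: 0x65 (blk 12, set 0) → VC-HIT  vc=[8, 2]

SEQ = [MISS, MISS, VC-HIT, L1-HIT, MISS, VC-HIT, VC-HIT, VC-HIT, VC-HIT, VC-HIT, VC-HIT, L1-HIT, VC-HIT, VC-HIT]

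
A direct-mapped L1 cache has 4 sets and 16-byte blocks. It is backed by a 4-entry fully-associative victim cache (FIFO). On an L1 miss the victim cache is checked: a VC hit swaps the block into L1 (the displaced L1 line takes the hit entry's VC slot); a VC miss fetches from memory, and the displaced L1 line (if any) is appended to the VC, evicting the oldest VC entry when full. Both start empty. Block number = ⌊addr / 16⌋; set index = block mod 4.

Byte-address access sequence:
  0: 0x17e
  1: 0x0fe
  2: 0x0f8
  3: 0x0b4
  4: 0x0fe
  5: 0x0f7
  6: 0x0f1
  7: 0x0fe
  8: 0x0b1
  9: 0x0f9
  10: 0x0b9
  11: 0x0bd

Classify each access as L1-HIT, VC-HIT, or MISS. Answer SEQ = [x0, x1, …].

SEQ = [MISS, MISS, L1-HIT, MISS, VC-HIT, L1-HIT, L1-HIT, L1-HIT, VC-HIT, VC-HIT, VC-HIT, L1-HIT]

0: 0x17e (blk 23, set 3) → MISS  vc=[]
1: 0xfe (blk 15, set 3) → MISS  vc=[23]
2: 0xf8 (blk 15, set 3) → L1-HIT  vc=[23]
3: 0xb4 (blk 11, set 3) → MISS  vc=[23, 15]
4: 0xfe (blk 15, set 3) → VC-HIT  vc=[23, 11]
5: 0xf7 (blk 15, set 3) → L1-HIT  vc=[23, 11]
6: 0xf1 (blk 15, set 3) → L1-HIT  vc=[23, 11]
7: 0xfe (blk 15, set 3) → L1-HIT  vc=[23, 11]
8: 0xb1 (blk 11, set 3) → VC-HIT  vc=[23, 15]
9: 0xf9 (blk 15, set 3) → VC-HIT  vc=[23, 11]
10: 0xb9 (blk 11, set 3) → VC-HIT  vc=[23, 15]
11: 0xbd (blk 11, set 3) → L1-HIT  vc=[23, 15]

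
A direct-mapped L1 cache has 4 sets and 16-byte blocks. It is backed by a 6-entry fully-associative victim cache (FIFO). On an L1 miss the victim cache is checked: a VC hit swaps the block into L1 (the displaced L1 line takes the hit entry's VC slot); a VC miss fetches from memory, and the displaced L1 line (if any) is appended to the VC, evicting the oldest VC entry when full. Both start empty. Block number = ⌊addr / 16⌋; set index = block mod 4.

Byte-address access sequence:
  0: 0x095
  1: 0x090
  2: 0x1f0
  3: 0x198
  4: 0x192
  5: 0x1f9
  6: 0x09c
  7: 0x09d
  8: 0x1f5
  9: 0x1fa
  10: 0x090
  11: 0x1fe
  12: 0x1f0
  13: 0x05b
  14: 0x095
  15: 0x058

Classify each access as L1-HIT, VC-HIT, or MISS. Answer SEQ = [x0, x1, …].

#0 0x95→b9/s1 MISS; vc=[]
#1 0x90→b9/s1 L1-HIT; vc=[]
#2 0x1f0→b31/s3 MISS; vc=[]
#3 0x198→b25/s1 MISS; vc=[9]
#4 0x192→b25/s1 L1-HIT; vc=[9]
#5 0x1f9→b31/s3 L1-HIT; vc=[9]
#6 0x9c→b9/s1 VC-HIT; vc=[25]
#7 0x9d→b9/s1 L1-HIT; vc=[25]
#8 0x1f5→b31/s3 L1-HIT; vc=[25]
#9 0x1fa→b31/s3 L1-HIT; vc=[25]
#10 0x90→b9/s1 L1-HIT; vc=[25]
#11 0x1fe→b31/s3 L1-HIT; vc=[25]
#12 0x1f0→b31/s3 L1-HIT; vc=[25]
#13 0x5b→b5/s1 MISS; vc=[25,9]
#14 0x95→b9/s1 VC-HIT; vc=[25,5]
#15 0x58→b5/s1 VC-HIT; vc=[25,9]

SEQ = [MISS, L1-HIT, MISS, MISS, L1-HIT, L1-HIT, VC-HIT, L1-HIT, L1-HIT, L1-HIT, L1-HIT, L1-HIT, L1-HIT, MISS, VC-HIT, VC-HIT]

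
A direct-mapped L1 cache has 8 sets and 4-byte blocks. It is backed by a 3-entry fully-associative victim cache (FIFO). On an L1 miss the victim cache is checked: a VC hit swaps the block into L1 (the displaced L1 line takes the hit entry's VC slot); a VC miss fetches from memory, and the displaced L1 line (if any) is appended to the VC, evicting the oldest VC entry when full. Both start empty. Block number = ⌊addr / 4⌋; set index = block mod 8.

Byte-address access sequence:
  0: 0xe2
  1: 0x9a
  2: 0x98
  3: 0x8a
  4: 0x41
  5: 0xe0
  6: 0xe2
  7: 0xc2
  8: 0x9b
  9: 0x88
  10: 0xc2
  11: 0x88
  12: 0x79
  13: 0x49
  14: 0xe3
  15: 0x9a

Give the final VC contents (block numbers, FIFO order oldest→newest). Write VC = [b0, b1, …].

  [0] addr=0xe2 blk=56 s=0: MISS | VC []
  [1] addr=0x9a blk=38 s=6: MISS | VC []
  [2] addr=0x98 blk=38 s=6: L1-HIT | VC []
  [3] addr=0x8a blk=34 s=2: MISS | VC []
  [4] addr=0x41 blk=16 s=0: MISS | VC [56]
  [5] addr=0xe0 blk=56 s=0: VC-HIT | VC [16]
  [6] addr=0xe2 blk=56 s=0: L1-HIT | VC [16]
  [7] addr=0xc2 blk=48 s=0: MISS | VC [16, 56]
  [8] addr=0x9b blk=38 s=6: L1-HIT | VC [16, 56]
  [9] addr=0x88 blk=34 s=2: L1-HIT | VC [16, 56]
  [10] addr=0xc2 blk=48 s=0: L1-HIT | VC [16, 56]
  [11] addr=0x88 blk=34 s=2: L1-HIT | VC [16, 56]
  [12] addr=0x79 blk=30 s=6: MISS | VC [16, 56, 38]
  [13] addr=0x49 blk=18 s=2: MISS | VC [56, 38, 34]
  [14] addr=0xe3 blk=56 s=0: VC-HIT | VC [48, 38, 34]
  [15] addr=0x9a blk=38 s=6: VC-HIT | VC [48, 30, 34]

VC = [48, 30, 34]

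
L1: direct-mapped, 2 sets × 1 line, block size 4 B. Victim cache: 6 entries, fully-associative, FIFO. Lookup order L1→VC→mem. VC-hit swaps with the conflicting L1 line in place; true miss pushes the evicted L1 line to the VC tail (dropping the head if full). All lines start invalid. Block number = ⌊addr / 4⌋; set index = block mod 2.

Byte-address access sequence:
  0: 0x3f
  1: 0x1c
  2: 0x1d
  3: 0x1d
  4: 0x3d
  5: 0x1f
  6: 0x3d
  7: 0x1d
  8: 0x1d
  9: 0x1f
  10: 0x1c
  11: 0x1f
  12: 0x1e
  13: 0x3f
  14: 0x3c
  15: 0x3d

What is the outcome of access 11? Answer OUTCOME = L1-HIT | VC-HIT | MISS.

OUTCOME = L1-HIT

0: 0x3f (blk 15, set 1) → MISS  vc=[]
1: 0x1c (blk 7, set 1) → MISS  vc=[15]
2: 0x1d (blk 7, set 1) → L1-HIT  vc=[15]
3: 0x1d (blk 7, set 1) → L1-HIT  vc=[15]
4: 0x3d (blk 15, set 1) → VC-HIT  vc=[7]
5: 0x1f (blk 7, set 1) → VC-HIT  vc=[15]
6: 0x3d (blk 15, set 1) → VC-HIT  vc=[7]
7: 0x1d (blk 7, set 1) → VC-HIT  vc=[15]
8: 0x1d (blk 7, set 1) → L1-HIT  vc=[15]
9: 0x1f (blk 7, set 1) → L1-HIT  vc=[15]
10: 0x1c (blk 7, set 1) → L1-HIT  vc=[15]
11: 0x1f (blk 7, set 1) → L1-HIT  vc=[15]
12: 0x1e (blk 7, set 1) → L1-HIT  vc=[15]
13: 0x3f (blk 15, set 1) → VC-HIT  vc=[7]
14: 0x3c (blk 15, set 1) → L1-HIT  vc=[7]
15: 0x3d (blk 15, set 1) → L1-HIT  vc=[7]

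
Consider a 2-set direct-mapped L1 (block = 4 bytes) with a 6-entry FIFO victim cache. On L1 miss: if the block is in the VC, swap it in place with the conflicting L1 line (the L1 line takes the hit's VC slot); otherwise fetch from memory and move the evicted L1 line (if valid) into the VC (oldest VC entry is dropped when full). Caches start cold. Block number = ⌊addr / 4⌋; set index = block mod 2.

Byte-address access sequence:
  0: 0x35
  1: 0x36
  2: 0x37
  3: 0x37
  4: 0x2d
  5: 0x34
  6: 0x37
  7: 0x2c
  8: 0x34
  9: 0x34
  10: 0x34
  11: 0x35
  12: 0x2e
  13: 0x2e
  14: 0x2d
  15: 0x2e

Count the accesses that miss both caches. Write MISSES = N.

0: 0x35 (blk 13, set 1) → MISS  vc=[]
1: 0x36 (blk 13, set 1) → L1-HIT  vc=[]
2: 0x37 (blk 13, set 1) → L1-HIT  vc=[]
3: 0x37 (blk 13, set 1) → L1-HIT  vc=[]
4: 0x2d (blk 11, set 1) → MISS  vc=[13]
5: 0x34 (blk 13, set 1) → VC-HIT  vc=[11]
6: 0x37 (blk 13, set 1) → L1-HIT  vc=[11]
7: 0x2c (blk 11, set 1) → VC-HIT  vc=[13]
8: 0x34 (blk 13, set 1) → VC-HIT  vc=[11]
9: 0x34 (blk 13, set 1) → L1-HIT  vc=[11]
10: 0x34 (blk 13, set 1) → L1-HIT  vc=[11]
11: 0x35 (blk 13, set 1) → L1-HIT  vc=[11]
12: 0x2e (blk 11, set 1) → VC-HIT  vc=[13]
13: 0x2e (blk 11, set 1) → L1-HIT  vc=[13]
14: 0x2d (blk 11, set 1) → L1-HIT  vc=[13]
15: 0x2e (blk 11, set 1) → L1-HIT  vc=[13]

MISSES = 2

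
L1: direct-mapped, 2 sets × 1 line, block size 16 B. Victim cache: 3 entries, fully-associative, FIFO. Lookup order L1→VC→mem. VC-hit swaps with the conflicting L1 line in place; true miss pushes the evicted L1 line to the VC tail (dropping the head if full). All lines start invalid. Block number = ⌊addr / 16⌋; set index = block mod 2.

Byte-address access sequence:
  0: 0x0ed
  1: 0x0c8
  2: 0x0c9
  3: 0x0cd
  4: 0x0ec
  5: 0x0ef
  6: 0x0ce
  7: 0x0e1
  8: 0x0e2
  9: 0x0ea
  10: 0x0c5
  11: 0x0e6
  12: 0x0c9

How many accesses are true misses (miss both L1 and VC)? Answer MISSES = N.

#0 0xed→b14/s0 MISS; vc=[]
#1 0xc8→b12/s0 MISS; vc=[14]
#2 0xc9→b12/s0 L1-HIT; vc=[14]
#3 0xcd→b12/s0 L1-HIT; vc=[14]
#4 0xec→b14/s0 VC-HIT; vc=[12]
#5 0xef→b14/s0 L1-HIT; vc=[12]
#6 0xce→b12/s0 VC-HIT; vc=[14]
#7 0xe1→b14/s0 VC-HIT; vc=[12]
#8 0xe2→b14/s0 L1-HIT; vc=[12]
#9 0xea→b14/s0 L1-HIT; vc=[12]
#10 0xc5→b12/s0 VC-HIT; vc=[14]
#11 0xe6→b14/s0 VC-HIT; vc=[12]
#12 0xc9→b12/s0 VC-HIT; vc=[14]

MISSES = 2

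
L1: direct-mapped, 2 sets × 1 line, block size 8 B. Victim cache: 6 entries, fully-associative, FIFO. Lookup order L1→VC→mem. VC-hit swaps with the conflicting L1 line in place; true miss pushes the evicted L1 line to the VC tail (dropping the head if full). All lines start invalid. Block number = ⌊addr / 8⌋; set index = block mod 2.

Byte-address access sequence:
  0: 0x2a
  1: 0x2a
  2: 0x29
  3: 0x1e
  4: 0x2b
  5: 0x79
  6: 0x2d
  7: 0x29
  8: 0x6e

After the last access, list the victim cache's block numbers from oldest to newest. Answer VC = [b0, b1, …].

VC = [3, 15, 5]

0: 0x2a (blk 5, set 1) → MISS  vc=[]
1: 0x2a (blk 5, set 1) → L1-HIT  vc=[]
2: 0x29 (blk 5, set 1) → L1-HIT  vc=[]
3: 0x1e (blk 3, set 1) → MISS  vc=[5]
4: 0x2b (blk 5, set 1) → VC-HIT  vc=[3]
5: 0x79 (blk 15, set 1) → MISS  vc=[3, 5]
6: 0x2d (blk 5, set 1) → VC-HIT  vc=[3, 15]
7: 0x29 (blk 5, set 1) → L1-HIT  vc=[3, 15]
8: 0x6e (blk 13, set 1) → MISS  vc=[3, 15, 5]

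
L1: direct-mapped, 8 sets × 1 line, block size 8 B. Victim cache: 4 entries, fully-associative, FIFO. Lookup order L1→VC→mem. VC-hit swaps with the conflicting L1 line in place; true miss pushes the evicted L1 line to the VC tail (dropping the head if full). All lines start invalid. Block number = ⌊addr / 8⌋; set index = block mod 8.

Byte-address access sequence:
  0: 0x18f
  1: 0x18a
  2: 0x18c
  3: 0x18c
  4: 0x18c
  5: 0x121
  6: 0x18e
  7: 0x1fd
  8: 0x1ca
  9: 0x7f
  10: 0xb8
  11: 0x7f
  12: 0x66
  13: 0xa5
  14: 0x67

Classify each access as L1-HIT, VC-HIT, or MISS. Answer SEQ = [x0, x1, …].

  [0] addr=0x18f blk=49 s=1: MISS | VC []
  [1] addr=0x18a blk=49 s=1: L1-HIT | VC []
  [2] addr=0x18c blk=49 s=1: L1-HIT | VC []
  [3] addr=0x18c blk=49 s=1: L1-HIT | VC []
  [4] addr=0x18c blk=49 s=1: L1-HIT | VC []
  [5] addr=0x121 blk=36 s=4: MISS | VC []
  [6] addr=0x18e blk=49 s=1: L1-HIT | VC []
  [7] addr=0x1fd blk=63 s=7: MISS | VC []
  [8] addr=0x1ca blk=57 s=1: MISS | VC [49]
  [9] addr=0x7f blk=15 s=7: MISS | VC [49, 63]
  [10] addr=0xb8 blk=23 s=7: MISS | VC [49, 63, 15]
  [11] addr=0x7f blk=15 s=7: VC-HIT | VC [49, 63, 23]
  [12] addr=0x66 blk=12 s=4: MISS | VC [49, 63, 23, 36]
  [13] addr=0xa5 blk=20 s=4: MISS | VC [63, 23, 36, 12]
  [14] addr=0x67 blk=12 s=4: VC-HIT | VC [63, 23, 36, 20]

SEQ = [MISS, L1-HIT, L1-HIT, L1-HIT, L1-HIT, MISS, L1-HIT, MISS, MISS, MISS, MISS, VC-HIT, MISS, MISS, VC-HIT]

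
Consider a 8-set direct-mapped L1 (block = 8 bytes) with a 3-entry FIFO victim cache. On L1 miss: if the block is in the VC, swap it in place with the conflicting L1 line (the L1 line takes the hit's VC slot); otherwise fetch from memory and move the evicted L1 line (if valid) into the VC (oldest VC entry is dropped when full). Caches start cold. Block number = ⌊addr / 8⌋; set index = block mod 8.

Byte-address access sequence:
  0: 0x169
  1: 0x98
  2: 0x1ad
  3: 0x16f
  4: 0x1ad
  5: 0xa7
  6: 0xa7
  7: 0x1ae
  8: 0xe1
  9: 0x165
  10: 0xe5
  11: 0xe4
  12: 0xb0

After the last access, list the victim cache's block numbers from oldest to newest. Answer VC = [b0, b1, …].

VC = [45, 20, 44]

0: 0x169 (blk 45, set 5) → MISS  vc=[]
1: 0x98 (blk 19, set 3) → MISS  vc=[]
2: 0x1ad (blk 53, set 5) → MISS  vc=[45]
3: 0x16f (blk 45, set 5) → VC-HIT  vc=[53]
4: 0x1ad (blk 53, set 5) → VC-HIT  vc=[45]
5: 0xa7 (blk 20, set 4) → MISS  vc=[45]
6: 0xa7 (blk 20, set 4) → L1-HIT  vc=[45]
7: 0x1ae (blk 53, set 5) → L1-HIT  vc=[45]
8: 0xe1 (blk 28, set 4) → MISS  vc=[45, 20]
9: 0x165 (blk 44, set 4) → MISS  vc=[45, 20, 28]
10: 0xe5 (blk 28, set 4) → VC-HIT  vc=[45, 20, 44]
11: 0xe4 (blk 28, set 4) → L1-HIT  vc=[45, 20, 44]
12: 0xb0 (blk 22, set 6) → MISS  vc=[45, 20, 44]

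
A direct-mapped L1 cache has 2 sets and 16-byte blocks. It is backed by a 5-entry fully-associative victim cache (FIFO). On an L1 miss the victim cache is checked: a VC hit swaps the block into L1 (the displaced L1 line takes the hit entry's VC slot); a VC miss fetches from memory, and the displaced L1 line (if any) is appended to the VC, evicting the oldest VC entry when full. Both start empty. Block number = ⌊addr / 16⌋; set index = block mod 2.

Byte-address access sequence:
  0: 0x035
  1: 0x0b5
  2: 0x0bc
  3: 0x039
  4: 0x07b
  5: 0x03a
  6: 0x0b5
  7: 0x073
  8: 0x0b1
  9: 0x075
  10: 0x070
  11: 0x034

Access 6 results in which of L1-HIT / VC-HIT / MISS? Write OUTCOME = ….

OUTCOME = VC-HIT

#0 0x35→b3/s1 MISS; vc=[]
#1 0xb5→b11/s1 MISS; vc=[3]
#2 0xbc→b11/s1 L1-HIT; vc=[3]
#3 0x39→b3/s1 VC-HIT; vc=[11]
#4 0x7b→b7/s1 MISS; vc=[11,3]
#5 0x3a→b3/s1 VC-HIT; vc=[11,7]
#6 0xb5→b11/s1 VC-HIT; vc=[3,7]
#7 0x73→b7/s1 VC-HIT; vc=[3,11]
#8 0xb1→b11/s1 VC-HIT; vc=[3,7]
#9 0x75→b7/s1 VC-HIT; vc=[3,11]
#10 0x70→b7/s1 L1-HIT; vc=[3,11]
#11 0x34→b3/s1 VC-HIT; vc=[7,11]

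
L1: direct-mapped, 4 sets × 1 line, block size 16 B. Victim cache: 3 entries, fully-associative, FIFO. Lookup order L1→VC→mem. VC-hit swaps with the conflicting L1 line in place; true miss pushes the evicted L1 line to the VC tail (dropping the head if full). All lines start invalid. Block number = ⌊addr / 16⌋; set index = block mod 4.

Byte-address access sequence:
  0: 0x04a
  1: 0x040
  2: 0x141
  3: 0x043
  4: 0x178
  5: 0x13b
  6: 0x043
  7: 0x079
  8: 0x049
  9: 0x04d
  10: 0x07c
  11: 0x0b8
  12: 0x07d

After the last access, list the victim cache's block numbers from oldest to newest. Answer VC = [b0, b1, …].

  [0] addr=0x4a blk=4 s=0: MISS | VC []
  [1] addr=0x40 blk=4 s=0: L1-HIT | VC []
  [2] addr=0x141 blk=20 s=0: MISS | VC [4]
  [3] addr=0x43 blk=4 s=0: VC-HIT | VC [20]
  [4] addr=0x178 blk=23 s=3: MISS | VC [20]
  [5] addr=0x13b blk=19 s=3: MISS | VC [20, 23]
  [6] addr=0x43 blk=4 s=0: L1-HIT | VC [20, 23]
  [7] addr=0x79 blk=7 s=3: MISS | VC [20, 23, 19]
  [8] addr=0x49 blk=4 s=0: L1-HIT | VC [20, 23, 19]
  [9] addr=0x4d blk=4 s=0: L1-HIT | VC [20, 23, 19]
  [10] addr=0x7c blk=7 s=3: L1-HIT | VC [20, 23, 19]
  [11] addr=0xb8 blk=11 s=3: MISS | VC [23, 19, 7]
  [12] addr=0x7d blk=7 s=3: VC-HIT | VC [23, 19, 11]

VC = [23, 19, 11]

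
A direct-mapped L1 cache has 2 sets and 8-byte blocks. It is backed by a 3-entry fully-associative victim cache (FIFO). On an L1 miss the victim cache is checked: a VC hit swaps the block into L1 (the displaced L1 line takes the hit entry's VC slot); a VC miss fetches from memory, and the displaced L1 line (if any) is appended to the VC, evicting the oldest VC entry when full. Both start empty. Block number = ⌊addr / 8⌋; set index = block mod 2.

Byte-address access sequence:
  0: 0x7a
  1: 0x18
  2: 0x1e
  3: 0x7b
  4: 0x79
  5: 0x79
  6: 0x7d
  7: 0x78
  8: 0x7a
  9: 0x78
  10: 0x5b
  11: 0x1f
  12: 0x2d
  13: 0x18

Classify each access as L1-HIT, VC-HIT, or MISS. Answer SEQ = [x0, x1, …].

SEQ = [MISS, MISS, L1-HIT, VC-HIT, L1-HIT, L1-HIT, L1-HIT, L1-HIT, L1-HIT, L1-HIT, MISS, VC-HIT, MISS, VC-HIT]

#0 0x7a→b15/s1 MISS; vc=[]
#1 0x18→b3/s1 MISS; vc=[15]
#2 0x1e→b3/s1 L1-HIT; vc=[15]
#3 0x7b→b15/s1 VC-HIT; vc=[3]
#4 0x79→b15/s1 L1-HIT; vc=[3]
#5 0x79→b15/s1 L1-HIT; vc=[3]
#6 0x7d→b15/s1 L1-HIT; vc=[3]
#7 0x78→b15/s1 L1-HIT; vc=[3]
#8 0x7a→b15/s1 L1-HIT; vc=[3]
#9 0x78→b15/s1 L1-HIT; vc=[3]
#10 0x5b→b11/s1 MISS; vc=[3,15]
#11 0x1f→b3/s1 VC-HIT; vc=[11,15]
#12 0x2d→b5/s1 MISS; vc=[11,15,3]
#13 0x18→b3/s1 VC-HIT; vc=[11,15,5]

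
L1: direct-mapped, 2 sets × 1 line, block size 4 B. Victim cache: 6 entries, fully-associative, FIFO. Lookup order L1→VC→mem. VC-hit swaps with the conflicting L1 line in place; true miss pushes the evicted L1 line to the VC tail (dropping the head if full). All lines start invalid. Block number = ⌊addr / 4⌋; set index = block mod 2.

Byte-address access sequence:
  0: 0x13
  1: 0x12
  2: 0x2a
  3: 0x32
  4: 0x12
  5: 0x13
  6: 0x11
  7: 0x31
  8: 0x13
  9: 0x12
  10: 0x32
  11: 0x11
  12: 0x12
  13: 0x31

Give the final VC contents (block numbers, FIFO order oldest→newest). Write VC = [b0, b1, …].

VC = [4, 10]

0: 0x13 (blk 4, set 0) → MISS  vc=[]
1: 0x12 (blk 4, set 0) → L1-HIT  vc=[]
2: 0x2a (blk 10, set 0) → MISS  vc=[4]
3: 0x32 (blk 12, set 0) → MISS  vc=[4, 10]
4: 0x12 (blk 4, set 0) → VC-HIT  vc=[12, 10]
5: 0x13 (blk 4, set 0) → L1-HIT  vc=[12, 10]
6: 0x11 (blk 4, set 0) → L1-HIT  vc=[12, 10]
7: 0x31 (blk 12, set 0) → VC-HIT  vc=[4, 10]
8: 0x13 (blk 4, set 0) → VC-HIT  vc=[12, 10]
9: 0x12 (blk 4, set 0) → L1-HIT  vc=[12, 10]
10: 0x32 (blk 12, set 0) → VC-HIT  vc=[4, 10]
11: 0x11 (blk 4, set 0) → VC-HIT  vc=[12, 10]
12: 0x12 (blk 4, set 0) → L1-HIT  vc=[12, 10]
13: 0x31 (blk 12, set 0) → VC-HIT  vc=[4, 10]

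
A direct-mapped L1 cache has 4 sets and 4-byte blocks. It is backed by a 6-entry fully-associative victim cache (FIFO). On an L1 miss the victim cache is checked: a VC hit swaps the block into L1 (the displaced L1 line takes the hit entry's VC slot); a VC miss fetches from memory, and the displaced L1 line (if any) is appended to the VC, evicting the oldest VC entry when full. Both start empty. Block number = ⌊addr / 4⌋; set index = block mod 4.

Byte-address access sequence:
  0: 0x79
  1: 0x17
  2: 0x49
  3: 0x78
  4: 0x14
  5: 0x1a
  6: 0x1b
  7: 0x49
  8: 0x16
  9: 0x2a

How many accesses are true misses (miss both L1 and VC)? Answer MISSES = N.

MISSES = 5

  [0] addr=0x79 blk=30 s=2: MISS | VC []
  [1] addr=0x17 blk=5 s=1: MISS | VC []
  [2] addr=0x49 blk=18 s=2: MISS | VC [30]
  [3] addr=0x78 blk=30 s=2: VC-HIT | VC [18]
  [4] addr=0x14 blk=5 s=1: L1-HIT | VC [18]
  [5] addr=0x1a blk=6 s=2: MISS | VC [18, 30]
  [6] addr=0x1b blk=6 s=2: L1-HIT | VC [18, 30]
  [7] addr=0x49 blk=18 s=2: VC-HIT | VC [6, 30]
  [8] addr=0x16 blk=5 s=1: L1-HIT | VC [6, 30]
  [9] addr=0x2a blk=10 s=2: MISS | VC [6, 30, 18]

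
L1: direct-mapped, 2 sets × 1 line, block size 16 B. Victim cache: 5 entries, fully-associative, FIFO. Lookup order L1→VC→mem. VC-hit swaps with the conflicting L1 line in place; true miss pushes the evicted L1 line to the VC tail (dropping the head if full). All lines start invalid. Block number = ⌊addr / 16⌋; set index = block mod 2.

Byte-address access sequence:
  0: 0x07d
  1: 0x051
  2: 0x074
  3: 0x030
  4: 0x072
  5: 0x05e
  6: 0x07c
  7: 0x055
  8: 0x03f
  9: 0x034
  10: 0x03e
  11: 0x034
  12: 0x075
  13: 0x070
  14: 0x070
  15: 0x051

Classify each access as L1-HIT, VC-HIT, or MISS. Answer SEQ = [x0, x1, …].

0: 0x7d (blk 7, set 1) → MISS  vc=[]
1: 0x51 (blk 5, set 1) → MISS  vc=[7]
2: 0x74 (blk 7, set 1) → VC-HIT  vc=[5]
3: 0x30 (blk 3, set 1) → MISS  vc=[5, 7]
4: 0x72 (blk 7, set 1) → VC-HIT  vc=[5, 3]
5: 0x5e (blk 5, set 1) → VC-HIT  vc=[7, 3]
6: 0x7c (blk 7, set 1) → VC-HIT  vc=[5, 3]
7: 0x55 (blk 5, set 1) → VC-HIT  vc=[7, 3]
8: 0x3f (blk 3, set 1) → VC-HIT  vc=[7, 5]
9: 0x34 (blk 3, set 1) → L1-HIT  vc=[7, 5]
10: 0x3e (blk 3, set 1) → L1-HIT  vc=[7, 5]
11: 0x34 (blk 3, set 1) → L1-HIT  vc=[7, 5]
12: 0x75 (blk 7, set 1) → VC-HIT  vc=[3, 5]
13: 0x70 (blk 7, set 1) → L1-HIT  vc=[3, 5]
14: 0x70 (blk 7, set 1) → L1-HIT  vc=[3, 5]
15: 0x51 (blk 5, set 1) → VC-HIT  vc=[3, 7]

SEQ = [MISS, MISS, VC-HIT, MISS, VC-HIT, VC-HIT, VC-HIT, VC-HIT, VC-HIT, L1-HIT, L1-HIT, L1-HIT, VC-HIT, L1-HIT, L1-HIT, VC-HIT]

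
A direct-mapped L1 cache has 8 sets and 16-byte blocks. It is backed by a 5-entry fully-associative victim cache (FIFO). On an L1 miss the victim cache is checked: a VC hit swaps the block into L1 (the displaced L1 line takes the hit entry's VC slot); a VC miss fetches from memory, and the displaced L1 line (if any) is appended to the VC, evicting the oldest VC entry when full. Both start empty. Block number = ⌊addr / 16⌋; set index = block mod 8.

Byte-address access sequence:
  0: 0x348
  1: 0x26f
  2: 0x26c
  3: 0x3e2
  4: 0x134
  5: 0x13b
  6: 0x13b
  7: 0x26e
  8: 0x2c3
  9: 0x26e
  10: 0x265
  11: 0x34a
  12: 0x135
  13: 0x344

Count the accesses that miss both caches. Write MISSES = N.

MISSES = 5

#0 0x348→b52/s4 MISS; vc=[]
#1 0x26f→b38/s6 MISS; vc=[]
#2 0x26c→b38/s6 L1-HIT; vc=[]
#3 0x3e2→b62/s6 MISS; vc=[38]
#4 0x134→b19/s3 MISS; vc=[38]
#5 0x13b→b19/s3 L1-HIT; vc=[38]
#6 0x13b→b19/s3 L1-HIT; vc=[38]
#7 0x26e→b38/s6 VC-HIT; vc=[62]
#8 0x2c3→b44/s4 MISS; vc=[62,52]
#9 0x26e→b38/s6 L1-HIT; vc=[62,52]
#10 0x265→b38/s6 L1-HIT; vc=[62,52]
#11 0x34a→b52/s4 VC-HIT; vc=[62,44]
#12 0x135→b19/s3 L1-HIT; vc=[62,44]
#13 0x344→b52/s4 L1-HIT; vc=[62,44]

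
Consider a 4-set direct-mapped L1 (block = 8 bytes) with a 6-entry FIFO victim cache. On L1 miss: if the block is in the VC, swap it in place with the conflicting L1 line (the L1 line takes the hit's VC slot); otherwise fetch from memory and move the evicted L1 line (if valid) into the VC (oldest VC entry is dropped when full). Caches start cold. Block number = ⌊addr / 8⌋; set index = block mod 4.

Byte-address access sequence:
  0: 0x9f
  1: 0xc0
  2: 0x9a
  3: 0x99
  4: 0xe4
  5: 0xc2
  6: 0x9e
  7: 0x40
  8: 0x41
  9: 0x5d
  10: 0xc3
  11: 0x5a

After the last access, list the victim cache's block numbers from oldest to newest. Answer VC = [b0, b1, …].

  [0] addr=0x9f blk=19 s=3: MISS | VC []
  [1] addr=0xc0 blk=24 s=0: MISS | VC []
  [2] addr=0x9a blk=19 s=3: L1-HIT | VC []
  [3] addr=0x99 blk=19 s=3: L1-HIT | VC []
  [4] addr=0xe4 blk=28 s=0: MISS | VC [24]
  [5] addr=0xc2 blk=24 s=0: VC-HIT | VC [28]
  [6] addr=0x9e blk=19 s=3: L1-HIT | VC [28]
  [7] addr=0x40 blk=8 s=0: MISS | VC [28, 24]
  [8] addr=0x41 blk=8 s=0: L1-HIT | VC [28, 24]
  [9] addr=0x5d blk=11 s=3: MISS | VC [28, 24, 19]
  [10] addr=0xc3 blk=24 s=0: VC-HIT | VC [28, 8, 19]
  [11] addr=0x5a blk=11 s=3: L1-HIT | VC [28, 8, 19]

VC = [28, 8, 19]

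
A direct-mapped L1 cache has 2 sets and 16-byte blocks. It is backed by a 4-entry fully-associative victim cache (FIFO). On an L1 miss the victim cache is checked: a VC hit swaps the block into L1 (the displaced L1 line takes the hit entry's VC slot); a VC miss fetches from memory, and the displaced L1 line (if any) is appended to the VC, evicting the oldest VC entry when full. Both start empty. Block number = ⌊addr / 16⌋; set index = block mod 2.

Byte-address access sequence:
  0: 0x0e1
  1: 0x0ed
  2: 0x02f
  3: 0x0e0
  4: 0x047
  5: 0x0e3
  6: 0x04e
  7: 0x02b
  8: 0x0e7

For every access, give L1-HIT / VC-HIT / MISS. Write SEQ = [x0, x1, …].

SEQ = [MISS, L1-HIT, MISS, VC-HIT, MISS, VC-HIT, VC-HIT, VC-HIT, VC-HIT]

0: 0xe1 (blk 14, set 0) → MISS  vc=[]
1: 0xed (blk 14, set 0) → L1-HIT  vc=[]
2: 0x2f (blk 2, set 0) → MISS  vc=[14]
3: 0xe0 (blk 14, set 0) → VC-HIT  vc=[2]
4: 0x47 (blk 4, set 0) → MISS  vc=[2, 14]
5: 0xe3 (blk 14, set 0) → VC-HIT  vc=[2, 4]
6: 0x4e (blk 4, set 0) → VC-HIT  vc=[2, 14]
7: 0x2b (blk 2, set 0) → VC-HIT  vc=[4, 14]
8: 0xe7 (blk 14, set 0) → VC-HIT  vc=[4, 2]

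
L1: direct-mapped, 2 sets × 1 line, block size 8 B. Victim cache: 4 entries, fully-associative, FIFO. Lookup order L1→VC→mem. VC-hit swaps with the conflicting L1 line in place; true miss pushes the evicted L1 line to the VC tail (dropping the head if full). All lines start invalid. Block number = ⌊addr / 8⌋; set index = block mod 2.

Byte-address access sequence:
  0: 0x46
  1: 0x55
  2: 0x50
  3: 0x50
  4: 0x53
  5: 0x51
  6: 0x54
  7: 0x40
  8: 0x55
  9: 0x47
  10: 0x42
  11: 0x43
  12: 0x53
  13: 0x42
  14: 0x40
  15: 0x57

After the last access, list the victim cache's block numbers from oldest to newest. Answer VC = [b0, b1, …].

VC = [8]

#0 0x46→b8/s0 MISS; vc=[]
#1 0x55→b10/s0 MISS; vc=[8]
#2 0x50→b10/s0 L1-HIT; vc=[8]
#3 0x50→b10/s0 L1-HIT; vc=[8]
#4 0x53→b10/s0 L1-HIT; vc=[8]
#5 0x51→b10/s0 L1-HIT; vc=[8]
#6 0x54→b10/s0 L1-HIT; vc=[8]
#7 0x40→b8/s0 VC-HIT; vc=[10]
#8 0x55→b10/s0 VC-HIT; vc=[8]
#9 0x47→b8/s0 VC-HIT; vc=[10]
#10 0x42→b8/s0 L1-HIT; vc=[10]
#11 0x43→b8/s0 L1-HIT; vc=[10]
#12 0x53→b10/s0 VC-HIT; vc=[8]
#13 0x42→b8/s0 VC-HIT; vc=[10]
#14 0x40→b8/s0 L1-HIT; vc=[10]
#15 0x57→b10/s0 VC-HIT; vc=[8]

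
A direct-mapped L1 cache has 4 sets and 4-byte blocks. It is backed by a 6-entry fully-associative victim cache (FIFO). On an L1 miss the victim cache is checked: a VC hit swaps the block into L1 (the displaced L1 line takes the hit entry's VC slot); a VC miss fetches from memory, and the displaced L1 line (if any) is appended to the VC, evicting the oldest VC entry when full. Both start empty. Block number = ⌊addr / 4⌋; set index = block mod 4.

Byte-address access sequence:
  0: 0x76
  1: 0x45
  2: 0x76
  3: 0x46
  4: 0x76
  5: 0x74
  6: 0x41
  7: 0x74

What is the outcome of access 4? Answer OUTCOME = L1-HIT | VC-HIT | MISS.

#0 0x76→b29/s1 MISS; vc=[]
#1 0x45→b17/s1 MISS; vc=[29]
#2 0x76→b29/s1 VC-HIT; vc=[17]
#3 0x46→b17/s1 VC-HIT; vc=[29]
#4 0x76→b29/s1 VC-HIT; vc=[17]
#5 0x74→b29/s1 L1-HIT; vc=[17]
#6 0x41→b16/s0 MISS; vc=[17]
#7 0x74→b29/s1 L1-HIT; vc=[17]

OUTCOME = VC-HIT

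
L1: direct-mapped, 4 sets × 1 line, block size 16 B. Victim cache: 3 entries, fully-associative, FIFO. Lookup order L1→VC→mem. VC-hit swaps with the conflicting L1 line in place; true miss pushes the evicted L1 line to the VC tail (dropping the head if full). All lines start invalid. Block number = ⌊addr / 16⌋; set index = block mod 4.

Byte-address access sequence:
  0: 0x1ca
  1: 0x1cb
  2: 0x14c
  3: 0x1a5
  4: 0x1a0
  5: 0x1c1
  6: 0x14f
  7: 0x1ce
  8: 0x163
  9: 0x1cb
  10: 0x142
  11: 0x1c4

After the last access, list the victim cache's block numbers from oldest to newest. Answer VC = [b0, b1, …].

VC = [20, 26]

  [0] addr=0x1ca blk=28 s=0: MISS | VC []
  [1] addr=0x1cb blk=28 s=0: L1-HIT | VC []
  [2] addr=0x14c blk=20 s=0: MISS | VC [28]
  [3] addr=0x1a5 blk=26 s=2: MISS | VC [28]
  [4] addr=0x1a0 blk=26 s=2: L1-HIT | VC [28]
  [5] addr=0x1c1 blk=28 s=0: VC-HIT | VC [20]
  [6] addr=0x14f blk=20 s=0: VC-HIT | VC [28]
  [7] addr=0x1ce blk=28 s=0: VC-HIT | VC [20]
  [8] addr=0x163 blk=22 s=2: MISS | VC [20, 26]
  [9] addr=0x1cb blk=28 s=0: L1-HIT | VC [20, 26]
  [10] addr=0x142 blk=20 s=0: VC-HIT | VC [28, 26]
  [11] addr=0x1c4 blk=28 s=0: VC-HIT | VC [20, 26]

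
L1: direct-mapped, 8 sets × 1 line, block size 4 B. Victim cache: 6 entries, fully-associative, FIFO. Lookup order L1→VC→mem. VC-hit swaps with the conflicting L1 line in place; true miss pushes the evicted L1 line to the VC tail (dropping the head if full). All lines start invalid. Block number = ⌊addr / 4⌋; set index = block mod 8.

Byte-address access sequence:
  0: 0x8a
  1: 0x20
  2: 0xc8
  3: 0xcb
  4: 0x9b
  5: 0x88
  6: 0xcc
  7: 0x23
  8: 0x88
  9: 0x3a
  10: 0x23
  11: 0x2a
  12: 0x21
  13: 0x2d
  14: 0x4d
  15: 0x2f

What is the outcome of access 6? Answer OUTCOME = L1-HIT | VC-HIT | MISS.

OUTCOME = MISS

#0 0x8a→b34/s2 MISS; vc=[]
#1 0x20→b8/s0 MISS; vc=[]
#2 0xc8→b50/s2 MISS; vc=[34]
#3 0xcb→b50/s2 L1-HIT; vc=[34]
#4 0x9b→b38/s6 MISS; vc=[34]
#5 0x88→b34/s2 VC-HIT; vc=[50]
#6 0xcc→b51/s3 MISS; vc=[50]
#7 0x23→b8/s0 L1-HIT; vc=[50]
#8 0x88→b34/s2 L1-HIT; vc=[50]
#9 0x3a→b14/s6 MISS; vc=[50,38]
#10 0x23→b8/s0 L1-HIT; vc=[50,38]
#11 0x2a→b10/s2 MISS; vc=[50,38,34]
#12 0x21→b8/s0 L1-HIT; vc=[50,38,34]
#13 0x2d→b11/s3 MISS; vc=[50,38,34,51]
#14 0x4d→b19/s3 MISS; vc=[50,38,34,51,11]
#15 0x2f→b11/s3 VC-HIT; vc=[50,38,34,51,19]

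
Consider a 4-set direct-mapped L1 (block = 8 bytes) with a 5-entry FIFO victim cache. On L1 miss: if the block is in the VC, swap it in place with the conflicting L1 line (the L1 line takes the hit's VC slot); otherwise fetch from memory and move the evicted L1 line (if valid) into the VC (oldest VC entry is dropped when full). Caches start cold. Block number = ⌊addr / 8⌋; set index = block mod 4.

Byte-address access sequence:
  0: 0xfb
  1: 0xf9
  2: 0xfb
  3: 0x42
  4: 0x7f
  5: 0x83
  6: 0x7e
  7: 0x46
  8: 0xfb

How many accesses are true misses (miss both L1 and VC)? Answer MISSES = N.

#0 0xfb→b31/s3 MISS; vc=[]
#1 0xf9→b31/s3 L1-HIT; vc=[]
#2 0xfb→b31/s3 L1-HIT; vc=[]
#3 0x42→b8/s0 MISS; vc=[]
#4 0x7f→b15/s3 MISS; vc=[31]
#5 0x83→b16/s0 MISS; vc=[31,8]
#6 0x7e→b15/s3 L1-HIT; vc=[31,8]
#7 0x46→b8/s0 VC-HIT; vc=[31,16]
#8 0xfb→b31/s3 VC-HIT; vc=[15,16]

MISSES = 4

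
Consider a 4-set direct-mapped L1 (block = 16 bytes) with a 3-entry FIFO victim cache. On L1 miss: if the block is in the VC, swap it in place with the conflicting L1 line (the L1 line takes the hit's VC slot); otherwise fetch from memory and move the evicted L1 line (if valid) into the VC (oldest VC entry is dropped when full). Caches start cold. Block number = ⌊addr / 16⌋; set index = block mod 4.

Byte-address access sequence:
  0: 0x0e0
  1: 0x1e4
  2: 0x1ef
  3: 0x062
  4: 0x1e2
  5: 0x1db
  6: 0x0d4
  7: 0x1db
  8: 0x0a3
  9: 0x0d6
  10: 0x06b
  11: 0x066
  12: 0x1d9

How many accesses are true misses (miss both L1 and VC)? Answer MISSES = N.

0: 0xe0 (blk 14, set 2) → MISS  vc=[]
1: 0x1e4 (blk 30, set 2) → MISS  vc=[14]
2: 0x1ef (blk 30, set 2) → L1-HIT  vc=[14]
3: 0x62 (blk 6, set 2) → MISS  vc=[14, 30]
4: 0x1e2 (blk 30, set 2) → VC-HIT  vc=[14, 6]
5: 0x1db (blk 29, set 1) → MISS  vc=[14, 6]
6: 0xd4 (blk 13, set 1) → MISS  vc=[14, 6, 29]
7: 0x1db (blk 29, set 1) → VC-HIT  vc=[14, 6, 13]
8: 0xa3 (blk 10, set 2) → MISS  vc=[6, 13, 30]
9: 0xd6 (blk 13, set 1) → VC-HIT  vc=[6, 29, 30]
10: 0x6b (blk 6, set 2) → VC-HIT  vc=[10, 29, 30]
11: 0x66 (blk 6, set 2) → L1-HIT  vc=[10, 29, 30]
12: 0x1d9 (blk 29, set 1) → VC-HIT  vc=[10, 13, 30]

MISSES = 6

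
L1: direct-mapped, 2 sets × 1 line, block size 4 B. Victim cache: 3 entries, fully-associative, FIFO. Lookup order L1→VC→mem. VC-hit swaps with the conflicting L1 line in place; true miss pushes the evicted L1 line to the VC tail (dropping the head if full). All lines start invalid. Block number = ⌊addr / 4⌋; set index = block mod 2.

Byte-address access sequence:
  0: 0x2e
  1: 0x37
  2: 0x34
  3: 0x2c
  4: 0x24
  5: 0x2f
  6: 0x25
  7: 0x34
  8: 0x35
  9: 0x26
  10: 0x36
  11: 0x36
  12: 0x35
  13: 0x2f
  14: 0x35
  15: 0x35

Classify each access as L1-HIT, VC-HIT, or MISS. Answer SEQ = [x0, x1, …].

SEQ = [MISS, MISS, L1-HIT, VC-HIT, MISS, VC-HIT, VC-HIT, VC-HIT, L1-HIT, VC-HIT, VC-HIT, L1-HIT, L1-HIT, VC-HIT, VC-HIT, L1-HIT]

  [0] addr=0x2e blk=11 s=1: MISS | VC []
  [1] addr=0x37 blk=13 s=1: MISS | VC [11]
  [2] addr=0x34 blk=13 s=1: L1-HIT | VC [11]
  [3] addr=0x2c blk=11 s=1: VC-HIT | VC [13]
  [4] addr=0x24 blk=9 s=1: MISS | VC [13, 11]
  [5] addr=0x2f blk=11 s=1: VC-HIT | VC [13, 9]
  [6] addr=0x25 blk=9 s=1: VC-HIT | VC [13, 11]
  [7] addr=0x34 blk=13 s=1: VC-HIT | VC [9, 11]
  [8] addr=0x35 blk=13 s=1: L1-HIT | VC [9, 11]
  [9] addr=0x26 blk=9 s=1: VC-HIT | VC [13, 11]
  [10] addr=0x36 blk=13 s=1: VC-HIT | VC [9, 11]
  [11] addr=0x36 blk=13 s=1: L1-HIT | VC [9, 11]
  [12] addr=0x35 blk=13 s=1: L1-HIT | VC [9, 11]
  [13] addr=0x2f blk=11 s=1: VC-HIT | VC [9, 13]
  [14] addr=0x35 blk=13 s=1: VC-HIT | VC [9, 11]
  [15] addr=0x35 blk=13 s=1: L1-HIT | VC [9, 11]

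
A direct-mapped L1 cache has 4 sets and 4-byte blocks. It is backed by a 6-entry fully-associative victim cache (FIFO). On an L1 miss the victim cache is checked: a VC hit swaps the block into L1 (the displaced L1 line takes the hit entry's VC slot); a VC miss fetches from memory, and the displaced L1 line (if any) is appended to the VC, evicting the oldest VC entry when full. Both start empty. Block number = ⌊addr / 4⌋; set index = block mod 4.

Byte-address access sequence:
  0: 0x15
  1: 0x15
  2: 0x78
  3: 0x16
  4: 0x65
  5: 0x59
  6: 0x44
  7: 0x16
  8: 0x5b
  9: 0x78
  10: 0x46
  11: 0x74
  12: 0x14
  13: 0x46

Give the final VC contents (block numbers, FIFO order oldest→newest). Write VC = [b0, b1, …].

VC = [29, 22, 25, 5]

0: 0x15 (blk 5, set 1) → MISS  vc=[]
1: 0x15 (blk 5, set 1) → L1-HIT  vc=[]
2: 0x78 (blk 30, set 2) → MISS  vc=[]
3: 0x16 (blk 5, set 1) → L1-HIT  vc=[]
4: 0x65 (blk 25, set 1) → MISS  vc=[5]
5: 0x59 (blk 22, set 2) → MISS  vc=[5, 30]
6: 0x44 (blk 17, set 1) → MISS  vc=[5, 30, 25]
7: 0x16 (blk 5, set 1) → VC-HIT  vc=[17, 30, 25]
8: 0x5b (blk 22, set 2) → L1-HIT  vc=[17, 30, 25]
9: 0x78 (blk 30, set 2) → VC-HIT  vc=[17, 22, 25]
10: 0x46 (blk 17, set 1) → VC-HIT  vc=[5, 22, 25]
11: 0x74 (blk 29, set 1) → MISS  vc=[5, 22, 25, 17]
12: 0x14 (blk 5, set 1) → VC-HIT  vc=[29, 22, 25, 17]
13: 0x46 (blk 17, set 1) → VC-HIT  vc=[29, 22, 25, 5]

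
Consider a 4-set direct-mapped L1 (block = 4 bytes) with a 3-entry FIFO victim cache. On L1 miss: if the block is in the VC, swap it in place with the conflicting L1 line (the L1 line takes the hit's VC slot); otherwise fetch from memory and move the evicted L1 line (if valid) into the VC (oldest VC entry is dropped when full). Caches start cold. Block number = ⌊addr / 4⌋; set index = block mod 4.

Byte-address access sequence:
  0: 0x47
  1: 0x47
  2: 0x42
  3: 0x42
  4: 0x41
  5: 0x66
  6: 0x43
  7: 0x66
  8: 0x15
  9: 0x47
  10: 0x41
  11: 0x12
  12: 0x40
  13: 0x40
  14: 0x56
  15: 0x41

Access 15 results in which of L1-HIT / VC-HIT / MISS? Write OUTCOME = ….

  [0] addr=0x47 blk=17 s=1: MISS | VC []
  [1] addr=0x47 blk=17 s=1: L1-HIT | VC []
  [2] addr=0x42 blk=16 s=0: MISS | VC []
  [3] addr=0x42 blk=16 s=0: L1-HIT | VC []
  [4] addr=0x41 blk=16 s=0: L1-HIT | VC []
  [5] addr=0x66 blk=25 s=1: MISS | VC [17]
  [6] addr=0x43 blk=16 s=0: L1-HIT | VC [17]
  [7] addr=0x66 blk=25 s=1: L1-HIT | VC [17]
  [8] addr=0x15 blk=5 s=1: MISS | VC [17, 25]
  [9] addr=0x47 blk=17 s=1: VC-HIT | VC [5, 25]
  [10] addr=0x41 blk=16 s=0: L1-HIT | VC [5, 25]
  [11] addr=0x12 blk=4 s=0: MISS | VC [5, 25, 16]
  [12] addr=0x40 blk=16 s=0: VC-HIT | VC [5, 25, 4]
  [13] addr=0x40 blk=16 s=0: L1-HIT | VC [5, 25, 4]
  [14] addr=0x56 blk=21 s=1: MISS | VC [25, 4, 17]
  [15] addr=0x41 blk=16 s=0: L1-HIT | VC [25, 4, 17]

OUTCOME = L1-HIT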